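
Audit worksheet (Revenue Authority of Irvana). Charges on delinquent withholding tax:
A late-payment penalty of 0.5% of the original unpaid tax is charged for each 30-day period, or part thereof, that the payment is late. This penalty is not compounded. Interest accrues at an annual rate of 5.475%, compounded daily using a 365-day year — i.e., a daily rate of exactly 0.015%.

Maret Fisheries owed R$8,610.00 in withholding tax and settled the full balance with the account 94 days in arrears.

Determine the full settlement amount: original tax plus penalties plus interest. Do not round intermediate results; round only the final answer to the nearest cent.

Penalty periods: ⌈94/30⌉ = 4; penalty = 4 × 0.5% × R$8,610.00 = R$172.20
Interest: R$8,610.00 × ((1 + 0.00015)^94 − 1) = R$8,610.00 × 0.01419880… = R$122.2517…
Total = R$8,610.00 + R$172.2000 + R$122.2517… = R$8,904.45

R$8,904.45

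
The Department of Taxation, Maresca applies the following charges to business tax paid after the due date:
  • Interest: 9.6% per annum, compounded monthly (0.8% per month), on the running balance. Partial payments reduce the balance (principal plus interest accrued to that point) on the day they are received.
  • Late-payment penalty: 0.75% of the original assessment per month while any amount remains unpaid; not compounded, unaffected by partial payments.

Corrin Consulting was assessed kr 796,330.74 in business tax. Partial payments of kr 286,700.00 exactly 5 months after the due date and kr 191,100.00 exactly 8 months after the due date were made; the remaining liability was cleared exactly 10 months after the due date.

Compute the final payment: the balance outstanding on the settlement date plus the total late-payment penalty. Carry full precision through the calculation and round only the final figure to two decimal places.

Balance at month 5: kr 796,330.7400 × (1 + 0.008)^5 = kr 828,697.7148…
After kr 286,700.00 payment: kr 828,697.7148… − kr 286,700.00 = kr 541,997.7148…
Balance at month 8: kr 541,997.7148… × (1 + 0.008)^3 = kr 555,110.0010…
After kr 191,100.00 payment: kr 555,110.0010… − kr 191,100.00 = kr 364,010.0010…
Balance at month 10: kr 364,010.0010… × (1 + 0.008)^2 = kr 369,857.4577…
Penalty: 10 × 0.75% × kr 796,330.74 = kr 59,724.81…
Final settlement = outstanding balance + penalty = kr 369,857.4577… + kr 59,724.81… = kr 429,582.26

kr 429,582.26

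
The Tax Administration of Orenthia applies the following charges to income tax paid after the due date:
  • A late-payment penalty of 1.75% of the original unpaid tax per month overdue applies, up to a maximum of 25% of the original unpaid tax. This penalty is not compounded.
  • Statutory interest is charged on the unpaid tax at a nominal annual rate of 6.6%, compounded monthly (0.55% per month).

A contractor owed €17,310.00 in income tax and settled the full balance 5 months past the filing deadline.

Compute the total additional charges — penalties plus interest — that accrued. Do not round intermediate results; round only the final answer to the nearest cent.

Penalty: 5 × 1.75% × €17,310.00 = €1,514.63… (below the 25% cap of €4,327.50)
Interest: €17,310.00 × ((1 + 0.0055)^5 − 1) = €17,310.00 × 0.0278042… = €481.2902…
Penalties + interest = €1,514.6250 + €481.2902… = €1,995.92

€1,995.92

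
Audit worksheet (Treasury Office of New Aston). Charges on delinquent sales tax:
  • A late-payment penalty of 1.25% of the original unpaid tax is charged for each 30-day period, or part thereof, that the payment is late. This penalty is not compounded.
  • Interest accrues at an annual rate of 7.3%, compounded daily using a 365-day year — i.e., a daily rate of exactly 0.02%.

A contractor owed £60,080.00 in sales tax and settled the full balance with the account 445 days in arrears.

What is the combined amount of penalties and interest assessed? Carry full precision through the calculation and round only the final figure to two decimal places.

£16,856.70

Penalty periods: ⌈445/30⌉ = 15; penalty = 15 × 1.25% × £60,080.00 = £11,265.00
Interest: £60,080.00 × ((1 + 0.0002)^445 − 1) = £60,080.00 × 0.09307093… = £5,591.7014…
Penalties + interest = £11,265.0000 + £5,591.7014… = £16,856.70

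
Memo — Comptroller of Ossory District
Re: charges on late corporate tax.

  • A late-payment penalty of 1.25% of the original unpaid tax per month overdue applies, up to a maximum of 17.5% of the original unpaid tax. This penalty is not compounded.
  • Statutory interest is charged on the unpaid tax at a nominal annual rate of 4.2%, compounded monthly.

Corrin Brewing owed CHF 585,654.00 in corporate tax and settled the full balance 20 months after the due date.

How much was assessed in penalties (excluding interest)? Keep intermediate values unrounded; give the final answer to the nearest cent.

CHF 102,489.45

Penalty (uncapped): 20 × 1.25% × CHF 585,654.00 = CHF 146,413.50; cap = 17.5% × CHF 585,654.00 = CHF 102,489.45 → penalty = CHF 102,489.45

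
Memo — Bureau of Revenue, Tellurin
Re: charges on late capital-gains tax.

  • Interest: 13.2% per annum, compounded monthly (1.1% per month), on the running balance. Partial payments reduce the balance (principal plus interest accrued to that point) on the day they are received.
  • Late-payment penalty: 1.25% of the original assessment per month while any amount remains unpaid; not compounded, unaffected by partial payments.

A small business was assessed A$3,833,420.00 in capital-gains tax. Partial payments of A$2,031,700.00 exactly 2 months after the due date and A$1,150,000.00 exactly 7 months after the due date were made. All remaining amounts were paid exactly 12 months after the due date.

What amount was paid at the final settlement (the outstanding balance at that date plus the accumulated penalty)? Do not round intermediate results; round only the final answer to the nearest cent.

A$1,464,971.58

Balance at month 2: A$3,833,420.0000 × (1 + 0.011)^2 = A$3,918,219.0838…
After A$2,031,700.00 payment: A$3,918,219.0838… − A$2,031,700.00 = A$1,886,519.0838…
Balance at month 7: A$1,886,519.0838… × (1 + 0.011)^5 = A$1,992,585.5695…
After A$1,150,000.00 payment: A$1,992,585.5695… − A$1,150,000.00 = A$842,585.5695…
Balance at month 12: A$842,585.5695… × (1 + 0.011)^5 = A$889,958.5810…
Penalty: 12 × 1.25% × A$3,833,420.00 = A$575,013.00
Final settlement = outstanding balance + penalty = A$889,958.5810… + A$575,013.00 = A$1,464,971.58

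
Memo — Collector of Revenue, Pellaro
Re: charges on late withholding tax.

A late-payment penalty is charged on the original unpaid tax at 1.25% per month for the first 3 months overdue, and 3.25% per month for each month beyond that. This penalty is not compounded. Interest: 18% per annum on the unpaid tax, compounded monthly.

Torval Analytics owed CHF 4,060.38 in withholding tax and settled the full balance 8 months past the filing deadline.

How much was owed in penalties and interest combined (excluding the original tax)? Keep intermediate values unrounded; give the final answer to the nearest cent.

CHF 1,325.68

Penalty, months 1–3: 3 × 1.25% × CHF 4,060.38 = CHF 152.26…
Penalty, months 4–8: 5 × 3.25% × CHF 4,060.38 = CHF 659.81…
Interest (18%/yr ÷ 12 = 1.5%/month): CHF 4,060.38 × ((1 + 0.015)^8 − 1) = CHF 513.6080…
Penalties + interest = CHF 812.0760 + CHF 513.6080… = CHF 1,325.68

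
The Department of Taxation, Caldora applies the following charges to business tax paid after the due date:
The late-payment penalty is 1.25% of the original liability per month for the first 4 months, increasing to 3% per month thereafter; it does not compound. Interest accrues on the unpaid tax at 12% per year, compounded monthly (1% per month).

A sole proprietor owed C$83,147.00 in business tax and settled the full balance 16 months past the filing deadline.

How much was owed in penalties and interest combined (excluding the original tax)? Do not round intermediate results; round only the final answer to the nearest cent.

C$48,439.67

Penalty, months 1–4: 4 × 1.25% × C$83,147.00 = C$4,157.35
Penalty, months 5–16: 12 × 3% × C$83,147.00 = C$29,932.92
Interest: C$83,147.00 × ((1 + 0.01)^16 − 1) = C$83,147.00 × 0.1725786… = C$14,349.3966…
Penalties + interest = C$34,090.2700 + C$14,349.3966… = C$48,439.67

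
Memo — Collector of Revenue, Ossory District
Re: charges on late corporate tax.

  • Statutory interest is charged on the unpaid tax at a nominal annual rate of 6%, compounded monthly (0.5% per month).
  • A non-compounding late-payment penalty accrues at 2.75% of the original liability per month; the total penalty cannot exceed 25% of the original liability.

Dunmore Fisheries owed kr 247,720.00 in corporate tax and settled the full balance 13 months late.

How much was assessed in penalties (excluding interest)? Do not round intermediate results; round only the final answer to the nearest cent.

kr 61,930.00

Penalty (uncapped): 13 × 2.75% × kr 247,720.00 = kr 88,559.90; cap = 25% × kr 247,720.00 = kr 61,930.00 → penalty = kr 61,930.00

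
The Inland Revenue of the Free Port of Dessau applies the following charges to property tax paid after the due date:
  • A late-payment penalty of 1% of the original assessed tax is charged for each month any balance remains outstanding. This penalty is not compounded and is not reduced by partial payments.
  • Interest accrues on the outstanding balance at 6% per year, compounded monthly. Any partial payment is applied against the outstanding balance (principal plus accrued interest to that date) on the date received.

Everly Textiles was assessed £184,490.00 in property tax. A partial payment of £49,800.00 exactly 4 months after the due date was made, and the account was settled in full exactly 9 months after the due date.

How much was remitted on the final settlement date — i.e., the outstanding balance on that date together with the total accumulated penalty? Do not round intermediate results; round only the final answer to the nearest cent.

£158,506.63

Monthly rate = 6% ÷ 12 = 0.5%
Balance at month 4: £184,490.0000 × (1 + 0.005)^4 = £188,207.5659…
After £49,800.00 payment: £188,207.5659… − £49,800.00 = £138,407.5659…
Balance at month 9: £138,407.5659… × (1 + 0.005)^5 = £141,902.5303…
Penalty: 9 × 1% × £184,490.00 = £16,604.10
Final settlement = outstanding balance + penalty = £141,902.5303… + £16,604.10 = £158,506.63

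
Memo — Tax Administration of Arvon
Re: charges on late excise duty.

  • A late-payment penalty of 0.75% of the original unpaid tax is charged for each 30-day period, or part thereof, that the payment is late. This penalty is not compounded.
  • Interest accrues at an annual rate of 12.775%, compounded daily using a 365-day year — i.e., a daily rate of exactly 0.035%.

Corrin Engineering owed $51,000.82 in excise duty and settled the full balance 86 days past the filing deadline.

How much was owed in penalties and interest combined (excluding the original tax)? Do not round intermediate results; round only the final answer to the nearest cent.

$2,705.70

Penalty periods: ⌈86/30⌉ = 3; penalty = 3 × 0.75% × $51,000.82 = $1,147.52…
Interest: $51,000.82 × ((1 + 0.00035)^86 − 1) = $51,000.82 × 0.03055216… = $1,558.1851…
Penalties + interest = $1,147.5185… + $1,558.1851… = $2,705.70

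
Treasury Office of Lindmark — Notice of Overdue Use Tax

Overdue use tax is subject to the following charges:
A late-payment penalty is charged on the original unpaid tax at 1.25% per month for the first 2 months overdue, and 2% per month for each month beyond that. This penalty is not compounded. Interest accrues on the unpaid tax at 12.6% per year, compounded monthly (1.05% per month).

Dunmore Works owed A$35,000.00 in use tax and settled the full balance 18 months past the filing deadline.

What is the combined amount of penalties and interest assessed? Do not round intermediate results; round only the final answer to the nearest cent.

Penalty, months 1–2: 2 × 1.25% × A$35,000.00 = A$875.00
Penalty, months 3–18: 16 × 2% × A$35,000.00 = A$11,200.00
Interest: A$35,000.00 × ((1 + 0.0105)^18 − 1) = A$35,000.00 × 0.2068512… = A$7,239.7915…
Penalties + interest = A$12,075.0000 + A$7,239.7915… = A$19,314.79

A$19,314.79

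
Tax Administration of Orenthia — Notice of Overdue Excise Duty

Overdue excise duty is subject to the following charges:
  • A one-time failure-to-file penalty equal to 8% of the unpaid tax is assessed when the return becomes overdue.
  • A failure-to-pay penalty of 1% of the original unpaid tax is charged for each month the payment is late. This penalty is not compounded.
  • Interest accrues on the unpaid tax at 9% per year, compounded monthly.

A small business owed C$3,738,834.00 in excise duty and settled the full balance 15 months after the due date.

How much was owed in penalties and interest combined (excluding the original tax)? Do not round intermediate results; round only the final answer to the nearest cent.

C$1,303,367.23

Failure-to-file penalty: 8% × C$3,738,834.00 = C$299,106.72
Failure-to-pay penalty: 15 × 1% × C$3,738,834.00 = C$560,825.10
Interest (9%/yr ÷ 12 = 0.75%/month): C$3,738,834.00 × ((1 + 0.0075)^15 − 1) = C$443,435.4118…
Penalties + interest = C$859,931.8200 + C$443,435.4118… = C$1,303,367.23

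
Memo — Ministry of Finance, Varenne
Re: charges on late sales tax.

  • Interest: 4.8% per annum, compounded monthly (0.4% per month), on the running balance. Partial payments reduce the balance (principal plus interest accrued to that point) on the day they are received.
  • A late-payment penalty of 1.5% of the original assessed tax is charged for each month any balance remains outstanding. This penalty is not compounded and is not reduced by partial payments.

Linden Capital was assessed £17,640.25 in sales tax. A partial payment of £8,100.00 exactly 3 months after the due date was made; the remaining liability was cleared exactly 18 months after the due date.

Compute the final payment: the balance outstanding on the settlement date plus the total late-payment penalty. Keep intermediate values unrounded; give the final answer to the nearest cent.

£15,117.49

Balance at month 3: £17,640.2500 × (1 + 0.004)^3 = £17,852.7809…
After £8,100.00 payment: £17,852.7809… − £8,100.00 = £9,752.7809…
Balance at month 18: £9,752.7809… × (1 + 0.004)^15 = £10,354.6198…
Penalty: 18 × 1.5% × £17,640.25 = £4,762.87…
Final settlement = outstanding balance + penalty = £10,354.6198… + £4,762.87… = £15,117.49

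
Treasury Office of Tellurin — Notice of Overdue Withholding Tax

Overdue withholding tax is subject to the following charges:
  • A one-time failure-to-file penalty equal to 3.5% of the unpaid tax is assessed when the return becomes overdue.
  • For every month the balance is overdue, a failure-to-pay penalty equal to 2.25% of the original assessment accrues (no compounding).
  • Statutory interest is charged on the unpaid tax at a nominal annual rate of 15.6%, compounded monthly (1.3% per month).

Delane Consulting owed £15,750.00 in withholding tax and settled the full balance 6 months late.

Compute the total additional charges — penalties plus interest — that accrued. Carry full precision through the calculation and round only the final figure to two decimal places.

Failure-to-file penalty: 3.5% × £15,750.00 = £551.25
Failure-to-pay penalty: 6 × 2.25% × £15,750.00 = £2,126.25
Interest: £15,750.00 × ((1 + 0.013)^6 − 1) = £15,750.00 × 0.0805794… = £1,269.1251…
Penalties + interest = £2,677.5000 + £1,269.1251… = £3,946.63

£3,946.63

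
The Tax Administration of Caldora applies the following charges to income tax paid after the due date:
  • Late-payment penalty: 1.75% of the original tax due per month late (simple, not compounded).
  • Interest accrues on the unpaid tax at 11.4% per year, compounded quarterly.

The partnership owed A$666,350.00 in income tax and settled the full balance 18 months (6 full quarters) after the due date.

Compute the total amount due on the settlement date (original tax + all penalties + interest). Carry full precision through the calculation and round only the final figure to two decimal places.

Late-payment penalty: 18 × 1.75% × A$666,350.00 = A$209,900.25
Interest (11.4%/yr ÷ 4 = 2.85%/quarter): A$666,350.00 × ((1 + 0.0285)^6 − 1) = A$122,379.6701…
Total = A$666,350.00 + A$209,900.2500 + A$122,379.6701… = A$998,629.92

A$998,629.92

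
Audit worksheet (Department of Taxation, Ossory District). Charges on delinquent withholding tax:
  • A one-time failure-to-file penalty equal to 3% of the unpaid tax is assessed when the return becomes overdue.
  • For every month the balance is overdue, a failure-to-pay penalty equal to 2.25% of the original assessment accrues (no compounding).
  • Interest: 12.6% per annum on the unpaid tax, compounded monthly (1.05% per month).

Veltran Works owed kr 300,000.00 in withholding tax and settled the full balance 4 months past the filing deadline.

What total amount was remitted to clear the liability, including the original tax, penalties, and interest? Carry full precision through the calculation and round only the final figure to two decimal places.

kr 348,799.84

Failure-to-file penalty: 3% × kr 300,000.00 = kr 9,000.00
Failure-to-pay penalty: 4 × 2.25% × kr 300,000.00 = kr 27,000.00
Interest: kr 300,000.00 × ((1 + 0.0105)^4 − 1) = kr 300,000.00 × 0.0426661… = kr 12,799.8428…
Total = kr 300,000.00 + kr 36,000.0000 + kr 12,799.8428… = kr 348,799.84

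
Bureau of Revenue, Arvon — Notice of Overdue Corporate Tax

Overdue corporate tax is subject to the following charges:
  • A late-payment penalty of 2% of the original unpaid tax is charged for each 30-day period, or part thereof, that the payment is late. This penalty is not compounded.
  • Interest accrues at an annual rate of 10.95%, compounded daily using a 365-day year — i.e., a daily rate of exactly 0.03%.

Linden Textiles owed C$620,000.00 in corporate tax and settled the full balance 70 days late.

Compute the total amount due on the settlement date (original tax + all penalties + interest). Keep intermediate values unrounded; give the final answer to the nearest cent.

Penalty periods: ⌈70/30⌉ = 3; penalty = 3 × 2% × C$620,000.00 = C$37,200.00
Interest: C$620,000.00 × ((1 + 0.0003)^70 − 1) = C$620,000.00 × 0.02121884… = C$13,155.6780…
Total = C$620,000.00 + C$37,200.0000 + C$13,155.6780… = C$670,355.68

C$670,355.68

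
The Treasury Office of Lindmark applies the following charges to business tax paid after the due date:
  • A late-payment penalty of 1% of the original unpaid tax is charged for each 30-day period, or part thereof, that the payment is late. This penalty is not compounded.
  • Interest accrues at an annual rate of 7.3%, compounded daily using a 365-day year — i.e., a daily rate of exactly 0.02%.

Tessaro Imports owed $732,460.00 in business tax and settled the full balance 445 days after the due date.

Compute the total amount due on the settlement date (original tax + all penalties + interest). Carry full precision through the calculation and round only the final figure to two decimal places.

Penalty periods: ⌈445/30⌉ = 15; penalty = 15 × 1% × $732,460.00 = $109,869.00
Interest: $732,460.00 × ((1 + 0.0002)^445 − 1) = $732,460.00 × 0.09307093… = $68,170.7328…
Total = $732,460.00 + $109,869.0000 + $68,170.7328… = $910,499.73

$910,499.73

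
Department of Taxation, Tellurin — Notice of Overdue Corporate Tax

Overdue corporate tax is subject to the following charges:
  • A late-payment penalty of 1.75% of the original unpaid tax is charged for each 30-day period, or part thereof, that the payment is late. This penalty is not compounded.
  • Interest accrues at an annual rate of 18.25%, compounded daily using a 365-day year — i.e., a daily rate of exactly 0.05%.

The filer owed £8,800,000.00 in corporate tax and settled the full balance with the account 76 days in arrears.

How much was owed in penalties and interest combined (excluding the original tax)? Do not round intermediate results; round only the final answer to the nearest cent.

£802,748.04

Penalty periods: ⌈76/30⌉ = 3; penalty = 3 × 1.75% × £8,800,000.00 = £462,000.00
Interest: £8,800,000.00 × ((1 + 0.0005)^76 − 1) = £8,800,000.00 × 0.03872137… = £340,748.0407…
Penalties + interest = £462,000.0000 + £340,748.0407… = £802,748.04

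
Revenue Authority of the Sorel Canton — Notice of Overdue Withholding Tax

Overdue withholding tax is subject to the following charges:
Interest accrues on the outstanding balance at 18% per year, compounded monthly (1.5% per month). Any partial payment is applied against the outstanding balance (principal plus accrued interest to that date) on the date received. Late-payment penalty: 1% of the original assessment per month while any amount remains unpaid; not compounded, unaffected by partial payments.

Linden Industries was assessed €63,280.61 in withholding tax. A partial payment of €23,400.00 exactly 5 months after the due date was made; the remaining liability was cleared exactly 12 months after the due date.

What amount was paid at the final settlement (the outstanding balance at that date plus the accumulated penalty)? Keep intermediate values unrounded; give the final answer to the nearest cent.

€57,282.75

Balance at month 5: €63,280.6100 × (1 + 0.015)^5 = €68,171.1889…
After €23,400.00 payment: €68,171.1889… − €23,400.00 = €44,771.1889…
Balance at month 12: €44,771.1889… × (1 + 0.015)^7 = €49,689.0763…
Penalty: 12 × 1% × €63,280.61 = €7,593.67…
Final settlement = outstanding balance + penalty = €49,689.0763… + €7,593.67… = €57,282.75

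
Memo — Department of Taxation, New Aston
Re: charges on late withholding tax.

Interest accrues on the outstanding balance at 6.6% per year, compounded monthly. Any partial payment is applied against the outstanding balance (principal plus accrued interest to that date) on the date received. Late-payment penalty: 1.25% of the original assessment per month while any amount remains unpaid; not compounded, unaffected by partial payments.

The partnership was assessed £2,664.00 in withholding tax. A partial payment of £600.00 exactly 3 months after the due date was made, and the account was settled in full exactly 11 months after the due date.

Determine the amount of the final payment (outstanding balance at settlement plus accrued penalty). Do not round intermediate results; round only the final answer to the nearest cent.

Monthly rate = 6.6% ÷ 12 = 0.55%
Balance at month 3: £2,664.0000 × (1 + 0.0055)^3 = £2,708.1982…
After £600.00 payment: £2,708.1982… − £600.00 = £2,108.1982…
Balance at month 11: £2,108.1982… × (1 + 0.0055)^8 = £2,202.7643…
Penalty: 11 × 1.25% × £2,664.00 = £366.30
Final settlement = outstanding balance + penalty = £2,202.7643… + £366.30 = £2,569.06

£2,569.06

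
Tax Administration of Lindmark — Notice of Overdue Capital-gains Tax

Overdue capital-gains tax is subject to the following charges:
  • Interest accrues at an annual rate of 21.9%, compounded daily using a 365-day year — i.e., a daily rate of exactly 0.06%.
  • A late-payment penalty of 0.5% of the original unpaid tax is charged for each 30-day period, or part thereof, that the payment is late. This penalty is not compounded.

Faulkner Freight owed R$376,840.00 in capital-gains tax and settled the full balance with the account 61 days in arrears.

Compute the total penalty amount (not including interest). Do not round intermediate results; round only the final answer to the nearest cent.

Penalty periods: ⌈61/30⌉ = 3; penalty = 3 × 0.5% × R$376,840.00 = R$5,652.60

R$5,652.60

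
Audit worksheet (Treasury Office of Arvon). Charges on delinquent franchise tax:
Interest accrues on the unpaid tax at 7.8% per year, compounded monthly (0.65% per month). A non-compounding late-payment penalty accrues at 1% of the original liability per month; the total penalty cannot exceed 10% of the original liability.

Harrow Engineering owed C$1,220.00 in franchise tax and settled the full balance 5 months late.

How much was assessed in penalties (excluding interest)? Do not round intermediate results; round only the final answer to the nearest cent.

C$61.00

Penalty: 5 × 1% × C$1,220.00 = C$61.00 (below the 10% cap of C$122.00)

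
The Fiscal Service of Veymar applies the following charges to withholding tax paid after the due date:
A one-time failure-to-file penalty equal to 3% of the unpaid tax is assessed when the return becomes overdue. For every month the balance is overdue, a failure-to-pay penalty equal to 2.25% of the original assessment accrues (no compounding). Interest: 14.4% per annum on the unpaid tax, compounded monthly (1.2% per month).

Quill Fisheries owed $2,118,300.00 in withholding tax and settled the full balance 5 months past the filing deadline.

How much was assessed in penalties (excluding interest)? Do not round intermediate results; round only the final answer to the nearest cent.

$301,857.75

Failure-to-file penalty: 3% × $2,118,300.00 = $63,549.00
Failure-to-pay penalty = 2.25% × $2,118,300.00 × 5 mo = $238,308.75
Total penalty = $63,549.00 + $238,308.75 = $301,857.75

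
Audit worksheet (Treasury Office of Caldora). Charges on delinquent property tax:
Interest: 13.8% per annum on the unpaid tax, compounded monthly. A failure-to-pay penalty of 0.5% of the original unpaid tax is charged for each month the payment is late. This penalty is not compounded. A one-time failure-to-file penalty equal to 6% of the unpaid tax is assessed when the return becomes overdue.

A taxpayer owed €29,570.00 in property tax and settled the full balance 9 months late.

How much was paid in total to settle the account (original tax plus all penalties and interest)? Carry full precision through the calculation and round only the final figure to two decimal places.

Failure-to-file penalty: 6% × €29,570.00 = €1,774.20
Failure-to-pay penalty: 9 × 0.5% × €29,570.00 = €1,330.65
Interest (13.8%/yr ÷ 12 = 1.15%/month): €29,570.00 × ((1 + 0.0115)^9 − 1) = €3,205.1214…
Total = €29,570.00 + €3,104.8500 + €3,205.1214… = €35,879.97

€35,879.97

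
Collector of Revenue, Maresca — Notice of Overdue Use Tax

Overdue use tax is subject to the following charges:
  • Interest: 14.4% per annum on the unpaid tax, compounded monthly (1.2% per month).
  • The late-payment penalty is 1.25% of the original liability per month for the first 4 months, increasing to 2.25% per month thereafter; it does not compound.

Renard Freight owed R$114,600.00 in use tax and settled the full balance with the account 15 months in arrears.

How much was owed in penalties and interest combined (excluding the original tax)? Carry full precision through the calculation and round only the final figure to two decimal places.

Penalty, months 1–4: 4 × 1.25% × R$114,600.00 = R$5,730.00
Penalty, months 5–15: 11 × 2.25% × R$114,600.00 = R$28,363.50
Interest: R$114,600.00 × ((1 + 0.012)^15 − 1) = R$114,600.00 × 0.1959353… = R$22,454.1862…
Penalties + interest = R$34,093.5000 + R$22,454.1862… = R$56,547.69

R$56,547.69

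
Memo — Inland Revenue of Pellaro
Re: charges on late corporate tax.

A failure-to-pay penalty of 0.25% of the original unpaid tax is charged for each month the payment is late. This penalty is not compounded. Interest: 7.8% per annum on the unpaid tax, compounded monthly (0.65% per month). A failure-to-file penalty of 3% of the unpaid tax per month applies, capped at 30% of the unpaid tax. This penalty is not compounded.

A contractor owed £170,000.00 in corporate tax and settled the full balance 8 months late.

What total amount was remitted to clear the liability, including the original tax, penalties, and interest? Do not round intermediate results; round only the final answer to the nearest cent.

£223,243.75

Failure-to-file: 8 × 3% × £170,000.00 = £40,800.00 (under the 30% cap)
Failure-to-pay penalty: 8 × 0.25% × £170,000.00 = £3,400.00
Interest: £170,000.00 × ((1 + 0.0065)^8 − 1) = £170,000.00 × 0.0531985… = £9,043.7458…
Total = £170,000.00 + £44,200.0000 + £9,043.7458… = £223,243.75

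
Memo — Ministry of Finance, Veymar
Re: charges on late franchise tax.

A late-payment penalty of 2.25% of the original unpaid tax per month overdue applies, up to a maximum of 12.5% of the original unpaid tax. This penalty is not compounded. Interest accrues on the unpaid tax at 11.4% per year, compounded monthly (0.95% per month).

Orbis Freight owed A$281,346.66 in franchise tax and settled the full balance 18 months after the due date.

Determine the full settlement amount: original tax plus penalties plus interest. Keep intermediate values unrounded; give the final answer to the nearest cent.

A$368,714.21

Penalty (uncapped): 18 × 2.25% × A$281,346.66 = A$113,945.40…; cap = 12.5% × A$281,346.66 = A$35,168.33… → penalty = A$35,168.33…
Interest: A$281,346.66 × ((1 + 0.0095)^18 − 1) = A$281,346.66 × 0.1855335… = A$52,199.2217…
Total = A$281,346.66 + A$35,168.3325 + A$52,199.2217… = A$368,714.21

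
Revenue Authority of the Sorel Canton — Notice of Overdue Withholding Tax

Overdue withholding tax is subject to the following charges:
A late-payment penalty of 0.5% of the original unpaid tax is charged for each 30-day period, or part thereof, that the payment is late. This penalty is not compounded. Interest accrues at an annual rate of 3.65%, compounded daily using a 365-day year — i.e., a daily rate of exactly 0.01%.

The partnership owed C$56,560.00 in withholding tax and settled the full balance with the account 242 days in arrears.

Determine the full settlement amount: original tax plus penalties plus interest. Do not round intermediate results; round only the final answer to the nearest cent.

Penalty periods: ⌈242/30⌉ = 9; penalty = 9 × 0.5% × C$56,560.00 = C$2,545.20
Interest: C$56,560.00 × ((1 + 0.0001)^242 − 1) = C$56,560.00 × 0.02449396… = C$1,385.3782…
Total = C$56,560.00 + C$2,545.2000 + C$1,385.3782… = C$60,490.58

C$60,490.58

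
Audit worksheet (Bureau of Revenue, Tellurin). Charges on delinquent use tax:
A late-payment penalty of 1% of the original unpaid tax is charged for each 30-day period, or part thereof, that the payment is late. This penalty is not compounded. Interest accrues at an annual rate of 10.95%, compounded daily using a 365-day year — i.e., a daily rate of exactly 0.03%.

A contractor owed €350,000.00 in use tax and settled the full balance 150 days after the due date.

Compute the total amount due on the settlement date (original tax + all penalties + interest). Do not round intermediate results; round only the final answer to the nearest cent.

Penalty periods: ⌈150/30⌉ = 5; penalty = 5 × 1% × €350,000.00 = €17,500.00
Interest: €350,000.00 × ((1 + 0.0003)^150 − 1) = €350,000.00 × 0.04602080… = €16,107.2802…
Total = €350,000.00 + €17,500.0000 + €16,107.2802… = €383,607.28

€383,607.28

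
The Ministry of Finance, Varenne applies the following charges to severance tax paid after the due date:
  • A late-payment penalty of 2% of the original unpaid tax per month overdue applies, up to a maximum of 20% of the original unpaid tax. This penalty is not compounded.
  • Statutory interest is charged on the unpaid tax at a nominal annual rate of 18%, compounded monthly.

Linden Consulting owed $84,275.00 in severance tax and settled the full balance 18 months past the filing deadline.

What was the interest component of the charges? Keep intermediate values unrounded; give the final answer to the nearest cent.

$25,901.13

Interest (18%/yr ÷ 12 = 1.5%/month): $84,275.00 × ((1 + 0.015)^18 − 1) = $25,901.1321…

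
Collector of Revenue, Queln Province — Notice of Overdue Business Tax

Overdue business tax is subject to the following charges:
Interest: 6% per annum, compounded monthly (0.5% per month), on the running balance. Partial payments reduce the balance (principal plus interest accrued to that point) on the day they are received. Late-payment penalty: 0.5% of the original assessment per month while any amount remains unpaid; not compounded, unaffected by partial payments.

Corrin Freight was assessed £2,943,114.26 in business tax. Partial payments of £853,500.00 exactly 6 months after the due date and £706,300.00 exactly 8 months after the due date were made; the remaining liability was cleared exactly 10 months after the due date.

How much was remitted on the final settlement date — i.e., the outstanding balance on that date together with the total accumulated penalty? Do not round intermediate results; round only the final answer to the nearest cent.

Balance at month 6: £2,943,114.2600 × (1 + 0.005)^6 = £3,032,518.7411…
After £853,500.00 payment: £3,032,518.7411… − £853,500.00 = £2,179,018.7411…
Balance at month 8: £2,179,018.7411… × (1 + 0.005)^2 = £2,200,863.4040…
After £706,300.00 payment: £2,200,863.4040… − £706,300.00 = £1,494,563.4040…
Balance at month 10: £1,494,563.4040… × (1 + 0.005)^2 = £1,509,546.4021…
Penalty: 10 × 0.5% × £2,943,114.26 = £147,155.71…
Final settlement = outstanding balance + penalty = £1,509,546.4021… + £147,155.71… = £1,656,702.12

£1,656,702.12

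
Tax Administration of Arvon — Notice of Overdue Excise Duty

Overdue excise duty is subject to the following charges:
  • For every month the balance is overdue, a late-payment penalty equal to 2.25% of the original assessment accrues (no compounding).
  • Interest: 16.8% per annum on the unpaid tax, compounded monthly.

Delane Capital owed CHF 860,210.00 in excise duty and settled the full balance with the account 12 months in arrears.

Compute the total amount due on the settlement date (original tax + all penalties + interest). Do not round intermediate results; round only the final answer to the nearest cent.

Late-payment penalty = 2.25% × CHF 860,210.00 × 12 mo = CHF 232,256.70
Interest (16.8%/yr ÷ 12 = 1.4%/month): CHF 860,210.00 × ((1 + 0.014)^12 − 1) = CHF 156,178.9783…
Total = CHF 860,210.00 + CHF 232,256.7000 + CHF 156,178.9783… = CHF 1,248,645.68

CHF 1,248,645.68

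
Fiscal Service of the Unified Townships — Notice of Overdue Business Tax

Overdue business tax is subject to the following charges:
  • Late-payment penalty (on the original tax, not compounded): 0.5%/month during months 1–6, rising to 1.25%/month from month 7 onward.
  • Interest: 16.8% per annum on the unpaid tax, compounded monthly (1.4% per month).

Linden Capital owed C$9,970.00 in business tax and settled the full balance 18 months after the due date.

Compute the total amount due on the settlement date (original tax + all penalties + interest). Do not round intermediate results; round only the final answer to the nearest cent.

C$14,599.56

Penalty, months 1–6: 6 × 0.5% × C$9,970.00 = C$299.10
Penalty, months 7–18: 12 × 1.25% × C$9,970.00 = C$1,495.50
Interest: C$9,970.00 × ((1 + 0.014)^18 − 1) = C$9,970.00 × 0.2843494… = C$2,834.9636…
Total = C$9,970.00 + C$1,794.6000 + C$2,834.9636… = C$14,599.56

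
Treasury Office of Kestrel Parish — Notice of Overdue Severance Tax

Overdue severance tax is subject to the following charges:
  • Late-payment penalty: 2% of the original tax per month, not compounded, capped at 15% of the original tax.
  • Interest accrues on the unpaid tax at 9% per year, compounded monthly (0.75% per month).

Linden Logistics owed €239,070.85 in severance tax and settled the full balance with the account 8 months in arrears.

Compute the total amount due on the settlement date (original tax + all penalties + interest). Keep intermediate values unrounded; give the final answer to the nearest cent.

€289,657.97

Penalty (uncapped): 8 × 2% × €239,070.85 = €38,251.34…; cap = 15% × €239,070.85 = €35,860.63… → penalty = €35,860.63…
Interest: €239,070.85 × ((1 + 0.0075)^8 − 1) = €239,070.85 × 0.0615988… = €14,726.4889…
Total = €239,070.85 + €35,860.6275 + €14,726.4889… = €289,657.97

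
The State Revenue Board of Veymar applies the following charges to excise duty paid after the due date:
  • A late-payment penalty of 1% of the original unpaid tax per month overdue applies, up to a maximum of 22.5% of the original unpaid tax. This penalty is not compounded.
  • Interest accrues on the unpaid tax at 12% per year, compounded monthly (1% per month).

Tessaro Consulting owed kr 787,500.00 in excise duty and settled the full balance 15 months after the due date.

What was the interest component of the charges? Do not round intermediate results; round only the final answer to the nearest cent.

kr 126,763.05

Interest: kr 787,500.00 × ((1 + 0.01)^15 − 1) = kr 787,500.00 × 0.1609690… = kr 126,763.0524…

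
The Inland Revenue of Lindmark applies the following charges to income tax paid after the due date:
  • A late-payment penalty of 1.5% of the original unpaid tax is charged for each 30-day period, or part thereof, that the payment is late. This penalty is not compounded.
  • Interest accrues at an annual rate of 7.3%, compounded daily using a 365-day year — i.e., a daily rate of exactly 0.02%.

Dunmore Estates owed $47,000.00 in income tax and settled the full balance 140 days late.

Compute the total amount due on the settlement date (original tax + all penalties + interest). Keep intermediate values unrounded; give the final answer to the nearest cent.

Penalty periods: ⌈140/30⌉ = 5; penalty = 5 × 1.5% × $47,000.00 = $3,525.00
Interest: $47,000.00 × ((1 + 0.0002)^140 − 1) = $47,000.00 × 0.02839281… = $1,334.4618…
Total = $47,000.00 + $3,525.0000 + $1,334.4618… = $51,859.46

$51,859.46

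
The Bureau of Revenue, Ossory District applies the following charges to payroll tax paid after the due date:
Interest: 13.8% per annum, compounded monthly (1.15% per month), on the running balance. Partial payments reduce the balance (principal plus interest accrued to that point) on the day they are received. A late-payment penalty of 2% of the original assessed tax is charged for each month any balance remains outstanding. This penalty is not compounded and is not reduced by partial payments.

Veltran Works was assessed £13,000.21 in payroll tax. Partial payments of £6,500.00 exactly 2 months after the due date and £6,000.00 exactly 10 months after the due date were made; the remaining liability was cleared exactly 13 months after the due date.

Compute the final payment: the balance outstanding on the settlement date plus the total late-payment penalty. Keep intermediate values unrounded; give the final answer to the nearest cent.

Balance at month 2: £13,000.2100 × (1 + 0.0115)^2 = £13,300.9341…
After £6,500.00 payment: £13,300.9341… − £6,500.00 = £6,800.9341…
Balance at month 10: £6,800.9341… × (1 + 0.0115)^8 = £7,452.3915…
After £6,000.00 payment: £7,452.3915… − £6,000.00 = £1,452.3915…
Balance at month 13: £1,452.3915… × (1 + 0.0115)^3 = £1,503.0775…
Penalty: 13 × 2% × £13,000.21 = £3,380.05…
Final settlement = outstanding balance + penalty = £1,503.0775… + £3,380.05… = £4,883.13

£4,883.13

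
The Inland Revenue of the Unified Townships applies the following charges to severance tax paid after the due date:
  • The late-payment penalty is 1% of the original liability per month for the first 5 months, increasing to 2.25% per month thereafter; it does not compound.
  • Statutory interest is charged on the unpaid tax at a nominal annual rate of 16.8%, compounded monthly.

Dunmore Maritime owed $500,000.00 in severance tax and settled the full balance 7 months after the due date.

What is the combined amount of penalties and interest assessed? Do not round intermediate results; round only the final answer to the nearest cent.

$98,606.70

Penalty, months 1–5: 5 × 1% × $500,000.00 = $25,000.00
Penalty, months 6–7: 2 × 2.25% × $500,000.00 = $22,500.00
Interest (16.8%/yr ÷ 12 = 1.4%/month): $500,000.00 × ((1 + 0.014)^7 − 1) = $51,106.6980…
Penalties + interest = $47,500.0000 + $51,106.6980… = $98,606.70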